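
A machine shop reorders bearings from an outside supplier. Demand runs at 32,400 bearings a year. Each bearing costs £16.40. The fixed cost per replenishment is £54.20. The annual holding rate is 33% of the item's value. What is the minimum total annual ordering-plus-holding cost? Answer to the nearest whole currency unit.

Holding cost H = 0.33 × £16.40 = £5.4120 per unit per year.
EOQ = √(2DS/H) = √(2 × 32,400 × 54.2 / 5.412) ≈ 805.58.
At the optimum the two cost components are equal, so total cost = 2·(Q*/2)H = Q*·H.
Minimum total = √(2DSH) = √(2 × 32,400 × 54.2 × 5.412) ≈ 4359.795.

TC* ≈ £4,360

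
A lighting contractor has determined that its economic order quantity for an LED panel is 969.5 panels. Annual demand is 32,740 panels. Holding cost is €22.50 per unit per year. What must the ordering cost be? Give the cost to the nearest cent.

Invert the EOQ relation Q*² = 2DS/H.
From Q* = √(2DS/H): S = Q*²H / (2D) = 969.5² × 22.5 / (2 × 32,740) = 322.9754.

S ≈ €322.98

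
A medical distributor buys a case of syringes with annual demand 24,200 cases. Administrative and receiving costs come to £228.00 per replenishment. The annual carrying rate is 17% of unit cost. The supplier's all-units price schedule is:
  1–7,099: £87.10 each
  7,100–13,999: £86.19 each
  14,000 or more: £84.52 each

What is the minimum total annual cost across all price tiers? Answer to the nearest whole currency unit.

Holding cost per unit per year at price C is H = 0.17·C.
Evaluate total cost at each tier's feasible EOQ or, if the EOQ is below the tier, at the tier's minimum quantity.
EOQ at £87.10 = 863.3 (feasible in tier 1): TC = 24,200×£87.10 + (24,200/863.3)×228 + (863.3/2)×0.17×£87.10 = £2,120,602.73.
EOQ at £86.19 = 867.8 < 7100, so use break Q=7100: TC = 24,200×£86.19 + (24,200/7100.0)×228 + (7100.0/2)×0.17×£86.19 = £2,138,590.79.
EOQ at £84.52 = 876.4 < 14000, so use break Q=14000: TC = 24,200×£84.52 + (24,200/14000.0)×228 + (14000.0/2)×0.17×£84.52 = £2,146,356.91.
Lowest total cost among the candidates is at Q = 863.3.

TC* ≈ £2,120,603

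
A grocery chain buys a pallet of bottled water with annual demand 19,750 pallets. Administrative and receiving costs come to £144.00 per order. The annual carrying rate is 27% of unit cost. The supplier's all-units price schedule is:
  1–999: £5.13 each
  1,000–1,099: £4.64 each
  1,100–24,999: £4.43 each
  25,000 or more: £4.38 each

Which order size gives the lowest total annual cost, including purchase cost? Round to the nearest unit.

Q* ≈ 2,181 pallets

Holding cost per unit per year at price C is H = 0.27·C.
For each price level, check whether its EOQ is feasible; otherwise the best quantity at that price is the breakpoint.
Tier 1 (£5.13): EOQ = 2026.5 exceeds tier's upper bound 999, so this tier is dominated.
Tier 2 (£4.64): EOQ = 2130.8 exceeds tier's upper bound 1099, so this tier is dominated.
EOQ at £4.43 = 2180.7 (feasible in tier 3): TC = 19,750×£4.43 + (19,750/2180.7)×144 + (2180.7/2)×0.27×£4.43 = £90,100.84.
EOQ at £4.38 = 2193.1 < 25000, so use break Q=25000: TC = 19,750×£4.38 + (19,750/25000.0)×144 + (25000.0/2)×0.27×£4.38 = £101,401.26.
Lowest total cost is £90,100.84 at Q = 2180.7.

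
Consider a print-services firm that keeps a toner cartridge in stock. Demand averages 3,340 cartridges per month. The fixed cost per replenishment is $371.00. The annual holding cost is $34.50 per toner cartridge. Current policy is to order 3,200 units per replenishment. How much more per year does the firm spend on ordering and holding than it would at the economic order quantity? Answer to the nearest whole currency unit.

Annual demand D = 3,340 × 12 = 40,080.
EOQ = √(2DS/H) = √(2 × 40,080 × 371 / 34.5) ≈ 928.45.
Cost at Q* = (D/Q*)S + (Q*/2)H = √(2DSH) ≈ $32,031.36.
Cost at Q = 3,200: (40,080/3,200)×371 + (3,200/2)×34.5 = $4,646.78 + $55,200.00 = $59,846.78.
Excess = $59,846.78 − $32,031.36 = $27,815.42.

Extra cost ≈ $27,815 per year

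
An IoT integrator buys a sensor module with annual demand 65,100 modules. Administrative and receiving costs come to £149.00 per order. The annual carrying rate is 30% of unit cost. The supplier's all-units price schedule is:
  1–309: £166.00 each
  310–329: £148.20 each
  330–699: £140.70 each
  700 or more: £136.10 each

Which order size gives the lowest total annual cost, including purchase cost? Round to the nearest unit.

Holding cost per unit per year at price C is H = 0.30·C.
Candidates are each tier's EOQ (if it falls in that tier) and each price-break quantity.
Tier 1 (£166.00): EOQ = 624.1 exceeds tier's upper bound 309, so this tier is dominated.
Tier 2 (£148.20): EOQ = 660.6 exceeds tier's upper bound 329, so this tier is dominated.
EOQ at £140.70 = 677.9 (feasible in tier 3): TC = 65,100×£140.70 + (65,100/677.9)×149 + (677.9/2)×0.30×£140.70 = £9,188,185.83.
EOQ at £136.10 = 689.3 < 700, so use break Q=700: TC = 65,100×£136.10 + (65,100/700.0)×149 + (700.0/2)×0.30×£136.10 = £8,888,257.50.
Lowest total cost is £8,888,257.50 at Q = 700.0.

Q* ≈ 700 modules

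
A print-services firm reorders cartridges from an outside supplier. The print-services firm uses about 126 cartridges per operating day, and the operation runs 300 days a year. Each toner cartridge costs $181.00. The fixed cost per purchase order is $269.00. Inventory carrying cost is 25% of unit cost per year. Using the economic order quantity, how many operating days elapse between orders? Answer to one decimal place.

T ≈ 5.3 days

Annual demand D = 126 × 300 = 37,800.
Holding cost H = 0.25 × $181.00 = $45.2500 per unit per year.
EOQ = √(2DS/H) = √(2 × 37,800 × 269 / 45.25) ≈ 670.39.
Cycle time = Q*/D × 300 = 670.39 / 37,800 × 300 ≈ 5.321 days.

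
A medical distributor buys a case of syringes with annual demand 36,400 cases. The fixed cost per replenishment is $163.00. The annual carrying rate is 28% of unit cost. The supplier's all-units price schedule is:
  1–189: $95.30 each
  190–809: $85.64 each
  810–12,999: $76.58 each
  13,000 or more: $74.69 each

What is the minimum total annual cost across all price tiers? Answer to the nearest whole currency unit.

Holding cost per unit per year at price C is H = 0.28·C.
Candidates are each tier's EOQ (if it falls in that tier) and each price-break quantity.
Tier 1 ($95.30): EOQ = 666.9 exceeds tier's upper bound 189, so this tier is dominated.
EOQ at $85.64 = 703.5 (feasible in tier 2): TC = 36,400×$85.64 + (36,400/703.5)×163 + (703.5/2)×0.28×$85.64 = $3,134,164.51.
EOQ at $76.58 = 743.9 < 810, so use break Q=810: TC = 36,400×$76.58 + (36,400/810.0)×163 + (810.0/2)×0.28×$76.58 = $2,803,521.11.
EOQ at $74.69 = 753.3 < 13000, so use break Q=13000: TC = 36,400×$74.69 + (36,400/13000.0)×163 + (13000.0/2)×0.28×$74.69 = $2,855,108.20.
Lowest total cost among the candidates is at Q = 810.0.

TC* ≈ $2,803,521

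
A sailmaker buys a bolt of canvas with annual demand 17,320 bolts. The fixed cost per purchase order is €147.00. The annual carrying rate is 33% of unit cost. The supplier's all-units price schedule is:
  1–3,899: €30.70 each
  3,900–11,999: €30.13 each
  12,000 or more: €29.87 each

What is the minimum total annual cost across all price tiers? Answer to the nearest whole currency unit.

Holding cost per unit per year at price C is H = 0.33·C.
Candidates are each tier's EOQ (if it falls in that tier) and each price-break quantity.
EOQ at €30.70 = 709.0 (feasible in tier 1): TC = 17,320×€30.70 + (17,320/709.0)×147 + (709.0/2)×0.33×€30.70 = €538,906.47.
EOQ at €30.13 = 715.6 < 3900, so use break Q=3900: TC = 17,320×€30.13 + (17,320/3900.0)×147 + (3900.0/2)×0.33×€30.13 = €541,893.09.
EOQ at €29.87 = 718.7 < 12000, so use break Q=12000: TC = 17,320×€29.87 + (17,320/12000.0)×147 + (12000.0/2)×0.33×€29.87 = €576,703.17.
Lowest total cost among the candidates is at Q = 709.0.

TC* ≈ €538,906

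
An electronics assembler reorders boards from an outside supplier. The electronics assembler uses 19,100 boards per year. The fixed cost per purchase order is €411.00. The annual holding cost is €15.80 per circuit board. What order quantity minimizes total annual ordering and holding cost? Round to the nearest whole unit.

Q* ≈ 997 boards

EOQ = √(2DS / H) = √(2 × 19,100 × 411 / 15.8).
= √(15,700,200 / 15.8) = √993,683.5443 ≈ 996.837.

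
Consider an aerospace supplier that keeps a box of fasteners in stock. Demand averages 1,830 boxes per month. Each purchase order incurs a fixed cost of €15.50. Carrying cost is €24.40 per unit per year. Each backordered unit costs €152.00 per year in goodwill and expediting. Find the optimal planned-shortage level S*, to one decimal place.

S* ≈ 24.9 boxes

Annual demand D = 1,830 × 12 = 21,960.
With planned backorders, Q* = √(2DS/H) · √((H+B)/B).
√(2DS/H) = √(2 × 21,960 × 15.5 / 24.4) = 167.033.
√((H+B)/B) = √((24.4+152)/152) = 1.0773.
Q* ≈ 179.941.
S* = Q* · H/(H+B) = 179.941 × 24.4/176.4 ≈ 24.890.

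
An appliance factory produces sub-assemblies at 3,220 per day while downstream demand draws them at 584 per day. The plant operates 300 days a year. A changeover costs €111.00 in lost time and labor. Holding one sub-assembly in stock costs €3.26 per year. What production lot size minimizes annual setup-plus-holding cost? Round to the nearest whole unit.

Q* ≈ 3,818 sub-assemblies

Annual demand D = 584 × 300 = 175,200.
Production build-up factor (1 − d/p) = 1 − 584/3,220 = 0.8186.
Q* = √(2DS / (H(1 − d/p))) = √(2 × 175,200 × 111 / (3.26 × 0.8186)).
= √(38,894,400 / 2.6687) ≈ 3817.596.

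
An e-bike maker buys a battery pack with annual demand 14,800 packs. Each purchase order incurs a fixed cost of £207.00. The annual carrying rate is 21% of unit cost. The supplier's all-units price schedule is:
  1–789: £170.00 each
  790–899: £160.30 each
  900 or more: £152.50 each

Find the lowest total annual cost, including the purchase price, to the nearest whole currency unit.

TC* ≈ £2,274,815

Holding cost per unit per year at price C is H = 0.21·C.
For each price level, check whether its EOQ is feasible; otherwise the best quantity at that price is the breakpoint.
EOQ at £170.00 = 414.3 (feasible in tier 1): TC = 14,800×£170.00 + (14,800/414.3)×207 + (414.3/2)×0.21×£170.00 = £2,530,789.90.
EOQ at £160.30 = 426.6 < 790, so use break Q=790: TC = 14,800×£160.30 + (14,800/790.0)×207 + (790.0/2)×0.21×£160.30 = £2,389,614.86.
EOQ at £152.50 = 437.4 < 900, so use break Q=900: TC = 14,800×£152.50 + (14,800/900.0)×207 + (900.0/2)×0.21×£152.50 = £2,274,815.25.
Lowest total cost among the candidates is at Q = 900.0.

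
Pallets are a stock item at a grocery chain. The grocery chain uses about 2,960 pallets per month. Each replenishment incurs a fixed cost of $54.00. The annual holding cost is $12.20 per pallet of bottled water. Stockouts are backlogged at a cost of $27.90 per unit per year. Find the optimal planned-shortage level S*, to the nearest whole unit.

S* ≈ 205 pallets

Annual demand D = 2,960 × 12 = 35,520.
With planned backorders, Q* = √(2DS/H) · √((H+B)/B).
√(2DS/H) = √(2 × 35,520 × 54 / 12.2) = 560.749.
√((H+B)/B) = √((12.2+27.9)/27.9) = 1.1989.
Q* ≈ 672.262.
S* = Q* · H/(H+B) = 672.262 × 12.2/40.1 ≈ 204.529.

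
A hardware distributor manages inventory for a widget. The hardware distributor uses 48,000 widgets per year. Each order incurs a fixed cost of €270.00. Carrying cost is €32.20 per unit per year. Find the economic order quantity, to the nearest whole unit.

Q* ≈ 897 widgets

EOQ = √(2DS / H) = √(2 × 48,000 × 270 / 32.2).
= √(25,920,000 / 32.2) = √804,968.9441 ≈ 897.201.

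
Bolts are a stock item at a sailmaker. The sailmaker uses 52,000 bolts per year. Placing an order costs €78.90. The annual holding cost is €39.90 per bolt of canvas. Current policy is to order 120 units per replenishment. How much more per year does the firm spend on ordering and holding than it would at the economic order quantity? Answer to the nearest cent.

EOQ = √(2DS/H) = √(2 × 52,000 × 78.9 / 39.9) ≈ 453.49.
Cost at Q* = (D/Q*)S + (Q*/2)H = √(2DSH) ≈ €18,094.29.
Cost at Q = 120: (52,000/120)×78.9 + (120/2)×39.9 = €34,190.00 + €2,394.00 = €36,584.00.
Excess = €36,584.00 − €18,094.29 = €18,489.71.

Extra cost ≈ €18,489.71 per year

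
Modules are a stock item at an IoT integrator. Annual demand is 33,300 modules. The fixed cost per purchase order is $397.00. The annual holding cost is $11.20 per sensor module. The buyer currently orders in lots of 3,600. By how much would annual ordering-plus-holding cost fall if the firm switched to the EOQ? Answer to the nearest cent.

Extra cost ≈ $6,623.81 per year

EOQ = √(2DS/H) = √(2 × 33,300 × 397 / 11.2) ≈ 1536.47.
Cost at Q* = (D/Q*)S + (Q*/2)H = √(2DSH) ≈ $17,208.44.
Cost at Q = 3,600: (33,300/3,600)×397 + (3,600/2)×11.2 = $3,672.25 + $20,160.00 = $23,832.25.
Excess = $23,832.25 − $17,208.44 = $6,623.81.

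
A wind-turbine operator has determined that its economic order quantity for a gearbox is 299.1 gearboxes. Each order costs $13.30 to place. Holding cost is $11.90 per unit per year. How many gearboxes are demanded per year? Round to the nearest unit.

D ≈ 40,022 gearboxes per year

Invert the EOQ relation Q*² = 2DS/H.
From Q* = √(2DS/H): D = Q*²H / (2S) = 299.1² × 11.9 / (2 × 13.3) = 40021.941.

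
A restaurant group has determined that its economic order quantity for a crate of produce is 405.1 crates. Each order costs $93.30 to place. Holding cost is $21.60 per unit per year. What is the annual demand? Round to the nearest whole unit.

D ≈ 18,996 crates per year

The basic EOQ model gives Q* = √(2DS/H); rearrange for the unknown.
From Q* = √(2DS/H): D = Q*²H / (2S) = 405.1² × 21.6 / (2 × 93.3) = 18996.194.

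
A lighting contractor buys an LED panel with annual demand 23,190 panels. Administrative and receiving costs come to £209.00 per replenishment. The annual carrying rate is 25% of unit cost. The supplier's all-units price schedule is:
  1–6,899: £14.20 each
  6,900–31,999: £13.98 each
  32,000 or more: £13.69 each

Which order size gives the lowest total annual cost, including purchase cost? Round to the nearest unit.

Holding cost per unit per year at price C is H = 0.25·C.
Evaluate total cost at each tier's feasible EOQ or, if the EOQ is below the tier, at the tier's minimum quantity.
EOQ at £14.20 = 1652.4 (feasible in tier 1): TC = 23,190×£14.20 + (23,190/1652.4)×209 + (1652.4/2)×0.25×£14.20 = £335,164.14.
EOQ at £13.98 = 1665.4 < 6900, so use break Q=6900: TC = 23,190×£13.98 + (23,190/6900.0)×209 + (6900.0/2)×0.25×£13.98 = £336,956.37.
EOQ at £13.69 = 1682.9 < 32000, so use break Q=32000: TC = 23,190×£13.69 + (23,190/32000.0)×209 + (32000.0/2)×0.25×£13.69 = £372,382.56.
Lowest total cost is £335,164.14 at Q = 1652.4.

Q* ≈ 1,652 panels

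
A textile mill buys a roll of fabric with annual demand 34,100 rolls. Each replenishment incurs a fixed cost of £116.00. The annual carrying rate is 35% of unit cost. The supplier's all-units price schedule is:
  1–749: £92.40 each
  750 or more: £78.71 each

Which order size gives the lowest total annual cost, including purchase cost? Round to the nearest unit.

Holding cost per unit per year at price C is H = 0.35·C.
Evaluate total cost at each tier's feasible EOQ or, if the EOQ is below the tier, at the tier's minimum quantity.
EOQ at £92.40 = 494.6 (feasible in tier 1): TC = 34,100×£92.40 + (34,100/494.6)×116 + (494.6/2)×0.35×£92.40 = £3,166,835.26.
EOQ at £78.71 = 535.9 < 750, so use break Q=750: TC = 34,100×£78.71 + (34,100/750.0)×116 + (750.0/2)×0.35×£78.71 = £2,699,615.82.
Lowest total cost is £2,699,615.82 at Q = 750.0.

Q* ≈ 750 rolls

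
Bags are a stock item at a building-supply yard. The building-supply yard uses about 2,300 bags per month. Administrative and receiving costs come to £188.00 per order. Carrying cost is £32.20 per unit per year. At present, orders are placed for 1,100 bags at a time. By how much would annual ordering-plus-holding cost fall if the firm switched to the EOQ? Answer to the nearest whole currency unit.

Annual demand D = 2,300 × 12 = 27,600.
EOQ = √(2DS/H) = √(2 × 27,600 × 188 / 32.2) ≈ 567.70.
Cost at Q* = (D/Q*)S + (Q*/2)H = √(2DSH) ≈ £18,280.01.
Cost at Q = 1,100: (27,600/1,100)×188 + (1,100/2)×32.2 = £4,717.09 + £17,710.00 = £22,427.09.
Excess = £22,427.09 − £18,280.01 = £4,147.08.

Extra cost ≈ £4,147 per year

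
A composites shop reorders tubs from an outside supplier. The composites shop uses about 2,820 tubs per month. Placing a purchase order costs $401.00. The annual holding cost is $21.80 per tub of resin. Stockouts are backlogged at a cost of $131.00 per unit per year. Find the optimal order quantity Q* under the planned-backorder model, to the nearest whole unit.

Q* ≈ 1,205 tubs

Annual demand D = 2,820 × 12 = 33,840.
With planned backorders, Q* = √(2DS/H) · √((H+B)/B).
√(2DS/H) = √(2 × 33,840 × 401 / 21.8) = 1115.769.
√((H+B)/B) = √((21.8+131)/131) = 1.0800.
Q* ≈ 1205.036.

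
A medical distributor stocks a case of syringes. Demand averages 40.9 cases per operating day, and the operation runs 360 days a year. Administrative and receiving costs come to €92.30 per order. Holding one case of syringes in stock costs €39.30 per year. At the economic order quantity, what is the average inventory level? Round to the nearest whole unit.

Annual demand D = 40.9 × 360 = 14,724.
The optimal lot size = √(2DS/H) = √(2 × 14,724 × 92.3 / 39.3) ≈ 262.99.
Average inventory = Q*/2 ≈ 262.99 / 2 = 131.493.

Average inventory ≈ 131 cases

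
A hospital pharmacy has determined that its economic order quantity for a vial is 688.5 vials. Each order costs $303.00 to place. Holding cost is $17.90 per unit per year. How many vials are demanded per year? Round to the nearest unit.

Invert the EOQ relation Q*² = 2DS/H.
From Q* = √(2DS/H): D = Q*²H / (2S) = 688.5² × 17.9 / (2 × 303) = 14001.943.

D ≈ 14,002 vials per year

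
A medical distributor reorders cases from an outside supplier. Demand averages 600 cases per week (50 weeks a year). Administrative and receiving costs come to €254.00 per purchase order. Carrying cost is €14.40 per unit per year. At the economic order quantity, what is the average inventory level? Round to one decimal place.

Average inventory ≈ 514.4 cases

Annual demand D = 600 × 50 = 30,000.
Q* = √(2DS/H) = √(2 × 30,000 × 254 / 14.4) ≈ 1028.75.
Average inventory = Q*/2 ≈ 1028.75 / 2 = 514.377.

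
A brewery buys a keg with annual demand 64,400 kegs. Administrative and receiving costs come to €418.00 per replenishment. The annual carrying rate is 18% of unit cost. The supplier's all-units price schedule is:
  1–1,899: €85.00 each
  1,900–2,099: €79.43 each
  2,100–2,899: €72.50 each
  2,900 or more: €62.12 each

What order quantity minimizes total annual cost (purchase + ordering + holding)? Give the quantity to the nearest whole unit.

Q* ≈ 2,900 kegs

Holding cost per unit per year at price C is H = 0.18·C.
For each price level, check whether its EOQ is feasible; otherwise the best quantity at that price is the breakpoint.
EOQ at €85.00 = 1875.9 (feasible in tier 1): TC = 64,400×€85.00 + (64,400/1875.9)×418 + (1875.9/2)×0.18×€85.00 = €5,502,700.65.
EOQ at €79.43 = 1940.5 (feasible in tier 2): TC = 64,400×€79.43 + (64,400/1940.5)×418 + (1940.5/2)×0.18×€79.43 = €5,143,036.35.
EOQ at €72.50 = 2031.1 < 2100, so use break Q=2100: TC = 64,400×€72.50 + (64,400/2100.0)×418 + (2100.0/2)×0.18×€72.50 = €4,695,521.17.
EOQ at €62.12 = 2194.3 < 2900, so use break Q=2900: TC = 64,400×€62.12 + (64,400/2900.0)×418 + (2900.0/2)×0.18×€62.12 = €4,026,023.80.
Lowest total cost is €4,026,023.80 at Q = 2900.0.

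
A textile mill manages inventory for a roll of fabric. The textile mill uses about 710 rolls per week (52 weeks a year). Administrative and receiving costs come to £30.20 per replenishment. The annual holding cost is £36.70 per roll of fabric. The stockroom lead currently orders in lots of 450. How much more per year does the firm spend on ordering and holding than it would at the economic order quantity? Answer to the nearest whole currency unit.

Extra cost ≈ £1,689 per year

Annual demand D = 710 × 52 = 36,920.
EOQ = √(2DS/H) = √(2 × 36,920 × 30.2 / 36.7) ≈ 246.50.
Cost at Q* = (D/Q*)S + (Q*/2)H = √(2DSH) ≈ £9,046.54.
Cost at Q = 450: (36,920/450)×30.2 + (450/2)×36.7 = £2,477.74 + £8,257.50 = £10,735.24.
Excess = £10,735.24 − £9,046.54 = £1,688.71.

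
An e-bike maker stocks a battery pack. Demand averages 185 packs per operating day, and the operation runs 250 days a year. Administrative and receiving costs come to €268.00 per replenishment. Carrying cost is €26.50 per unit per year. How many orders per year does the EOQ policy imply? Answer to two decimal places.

N ≈ 47.82 orders per year

Annual demand D = 185 × 250 = 46,250.
Q* = √(2DS/H) = √(2 × 46,250 × 268 / 26.5) ≈ 967.20.
Orders per year = D / Q* = 46,250 / 967.20 ≈ 47.819.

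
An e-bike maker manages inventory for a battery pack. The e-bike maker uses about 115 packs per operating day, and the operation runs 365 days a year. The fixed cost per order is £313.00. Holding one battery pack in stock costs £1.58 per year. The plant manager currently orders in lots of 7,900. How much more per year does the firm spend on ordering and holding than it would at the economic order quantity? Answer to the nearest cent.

Annual demand D = 115 × 365 = 41,975.
EOQ = √(2DS/H) = √(2 × 41,975 × 313 / 1.58) ≈ 4078.06.
Cost at Q* = (D/Q*)S + (Q*/2)H = √(2DSH) ≈ £6,443.34.
Cost at Q = 7,900: (41,975/7,900)×313 + (7,900/2)×1.58 = £1,663.06 + £6,241.00 = £7,904.06.
Excess = £7,904.06 − £6,443.34 = £1,460.72.

Extra cost ≈ £1,460.72 per year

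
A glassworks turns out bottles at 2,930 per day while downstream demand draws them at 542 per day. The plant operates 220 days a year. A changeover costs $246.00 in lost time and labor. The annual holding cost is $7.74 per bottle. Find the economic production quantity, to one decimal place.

Annual demand D = 542 × 220 = 119,240.
Production build-up factor (1 − d/p) = 1 − 542/2,930 = 0.8150.
Q* = √(2DS / (H(1 − d/p))) = √(2 × 119,240 × 246 / (7.74 × 0.8150)).
= √(58,666,080 / 6.3082) ≈ 3049.578.

Q* ≈ 3,049.6 bottles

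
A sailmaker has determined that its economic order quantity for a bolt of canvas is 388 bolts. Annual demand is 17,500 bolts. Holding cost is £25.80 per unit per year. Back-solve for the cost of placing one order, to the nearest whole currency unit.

S ≈ £111

The basic EOQ model gives Q* = √(2DS/H); rearrange for the unknown.
From Q* = √(2DS/H): S = Q*²H / (2D) = 388² × 25.8 / (2 × 17,500) = 110.9724.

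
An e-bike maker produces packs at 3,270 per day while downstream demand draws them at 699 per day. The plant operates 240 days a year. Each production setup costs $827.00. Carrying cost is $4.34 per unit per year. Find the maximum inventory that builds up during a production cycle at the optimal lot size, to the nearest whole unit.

Annual demand D = 699 × 240 = 167,760.
Production build-up factor (1 − d/p) = 1 − 699/3,270 = 0.7862.
Q* = √(2DS / (H(1 − d/p))) = √(2 × 167,760 × 827 / (4.34 × 0.7862)).
= √(277,475,040 / 3.4123) ≈ 9017.579.
Maximum inventory = Q*(1 − d/p) = 9017.579 × 0.7862 ≈ 7089.968.

I_max ≈ 7,090 packs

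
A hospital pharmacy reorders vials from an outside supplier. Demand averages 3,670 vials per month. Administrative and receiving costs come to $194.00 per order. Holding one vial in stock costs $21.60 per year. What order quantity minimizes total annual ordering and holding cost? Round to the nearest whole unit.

Q* ≈ 889 vials

Annual demand D = 3,670 × 12 = 44,040.
EOQ = √(2DS / H) = √(2 × 44,040 × 194 / 21.6).
= √(17,087,520 / 21.6) = √791,088.8889 ≈ 889.432.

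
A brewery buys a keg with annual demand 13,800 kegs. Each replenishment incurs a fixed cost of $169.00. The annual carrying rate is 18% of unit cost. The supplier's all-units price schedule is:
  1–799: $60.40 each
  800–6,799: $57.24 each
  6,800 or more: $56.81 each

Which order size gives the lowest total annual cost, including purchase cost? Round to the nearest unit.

Holding cost per unit per year at price C is H = 0.18·C.
For each price level, check whether its EOQ is feasible; otherwise the best quantity at that price is the breakpoint.
EOQ at $60.40 = 655.0 (feasible in tier 1): TC = 13,800×$60.40 + (13,800/655.0)×169 + (655.0/2)×0.18×$60.40 = $840,641.19.
EOQ at $57.24 = 672.8 < 800, so use break Q=800: TC = 13,800×$57.24 + (13,800/800.0)×169 + (800.0/2)×0.18×$57.24 = $796,948.53.
EOQ at $56.81 = 675.4 < 6800, so use break Q=6800: TC = 13,800×$56.81 + (13,800/6800.0)×169 + (6800.0/2)×0.18×$56.81 = $819,088.69.
Lowest total cost is $796,948.53 at Q = 800.0.

Q* ≈ 800 kegs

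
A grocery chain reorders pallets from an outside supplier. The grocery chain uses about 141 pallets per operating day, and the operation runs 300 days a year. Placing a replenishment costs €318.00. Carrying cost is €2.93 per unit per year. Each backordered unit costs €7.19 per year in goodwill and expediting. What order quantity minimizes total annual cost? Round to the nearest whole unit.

Q* ≈ 3,595 pallets

Annual demand D = 141 × 300 = 42,300.
With planned backorders, Q* = √(2DS/H) · √((H+B)/B).
√(2DS/H) = √(2 × 42,300 × 318 / 2.93) = 3030.156.
√((H+B)/B) = √((2.93+7.19)/7.19) = 1.1864.
Q* ≈ 3594.933.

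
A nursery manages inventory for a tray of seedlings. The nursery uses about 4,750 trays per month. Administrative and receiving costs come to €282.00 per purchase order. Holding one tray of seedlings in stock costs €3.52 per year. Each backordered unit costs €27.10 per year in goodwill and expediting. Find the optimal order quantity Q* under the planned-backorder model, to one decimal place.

Annual demand D = 4,750 × 12 = 57,000.
With planned backorders, Q* = √(2DS/H) · √((H+B)/B).
√(2DS/H) = √(2 × 57,000 × 282 / 3.52) = 3022.078.
√((H+B)/B) = √((3.52+27.1)/27.1) = 1.0630.
Q* ≈ 3212.355.

Q* ≈ 3,212.4 trays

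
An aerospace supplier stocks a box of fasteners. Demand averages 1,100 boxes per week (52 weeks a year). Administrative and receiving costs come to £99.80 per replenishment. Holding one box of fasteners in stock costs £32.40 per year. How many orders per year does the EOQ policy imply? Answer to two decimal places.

N ≈ 96.36 orders per year

Annual demand D = 1,100 × 52 = 57,200.
The optimal lot size = √(2DS/H) = √(2 × 57,200 × 99.8 / 32.4) ≈ 593.62.
Orders per year = D / Q* = 57,200 / 593.62 ≈ 96.359.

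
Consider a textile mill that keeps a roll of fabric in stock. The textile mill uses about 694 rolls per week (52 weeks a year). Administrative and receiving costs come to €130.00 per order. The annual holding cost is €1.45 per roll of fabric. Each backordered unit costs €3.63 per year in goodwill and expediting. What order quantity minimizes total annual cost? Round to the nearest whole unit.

Annual demand D = 694 × 52 = 36,088.
With planned backorders, Q* = √(2DS/H) · √((H+B)/B).
√(2DS/H) = √(2 × 36,088 × 130 / 1.45) = 2543.807.
√((H+B)/B) = √((1.45+3.63)/3.63) = 1.1830.
Q* ≈ 3009.280.

Q* ≈ 3,009 rolls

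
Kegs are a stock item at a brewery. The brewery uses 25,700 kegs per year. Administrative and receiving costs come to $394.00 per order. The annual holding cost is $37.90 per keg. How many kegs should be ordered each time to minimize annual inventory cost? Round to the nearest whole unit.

EOQ = √(2DS / H) = √(2 × 25,700 × 394 / 37.9).
= √(20,251,600 / 37.9) = √534,343.0079 ≈ 730.988.

Q* ≈ 731 kegs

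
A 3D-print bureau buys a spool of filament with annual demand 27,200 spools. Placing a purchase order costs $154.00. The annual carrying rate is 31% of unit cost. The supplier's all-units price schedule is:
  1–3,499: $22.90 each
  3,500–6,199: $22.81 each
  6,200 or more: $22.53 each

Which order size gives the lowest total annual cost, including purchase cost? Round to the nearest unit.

Q* ≈ 1,086 spools

Holding cost per unit per year at price C is H = 0.31·C.
For each price level, check whether its EOQ is feasible; otherwise the best quantity at that price is the breakpoint.
EOQ at $22.90 = 1086.3 (feasible in tier 1): TC = 27,200×$22.90 + (27,200/1086.3)×154 + (1086.3/2)×0.31×$22.90 = $630,591.85.
EOQ at $22.81 = 1088.5 < 3500, so use break Q=3500: TC = 27,200×$22.81 + (27,200/3500.0)×154 + (3500.0/2)×0.31×$22.81 = $634,003.23.
EOQ at $22.53 = 1095.2 < 6200, so use break Q=6200: TC = 27,200×$22.53 + (27,200/6200.0)×154 + (6200.0/2)×0.31×$22.53 = $635,142.94.
Lowest total cost is $630,591.85 at Q = 1086.3.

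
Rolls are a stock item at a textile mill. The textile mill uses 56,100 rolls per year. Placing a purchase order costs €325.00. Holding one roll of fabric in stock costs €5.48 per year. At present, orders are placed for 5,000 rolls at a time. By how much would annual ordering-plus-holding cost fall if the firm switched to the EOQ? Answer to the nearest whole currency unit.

Extra cost ≈ €3,210 per year

EOQ = √(2DS/H) = √(2 × 56,100 × 325 / 5.48) ≈ 2579.57.
Cost at Q* = (D/Q*)S + (Q*/2)H = √(2DSH) ≈ €14,136.06.
Cost at Q = 5,000: (56,100/5,000)×325 + (5,000/2)×5.48 = €3,646.50 + €13,700.00 = €17,346.50.
Excess = €17,346.50 − €14,136.06 = €3,210.44.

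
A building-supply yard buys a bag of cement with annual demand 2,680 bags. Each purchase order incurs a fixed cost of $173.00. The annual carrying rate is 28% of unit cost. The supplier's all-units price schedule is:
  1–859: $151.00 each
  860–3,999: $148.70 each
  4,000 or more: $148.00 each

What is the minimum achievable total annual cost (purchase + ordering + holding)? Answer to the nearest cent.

Holding cost per unit per year at price C is H = 0.28·C.
Candidates are each tier's EOQ (if it falls in that tier) and each price-break quantity.
EOQ at $151.00 = 148.1 (feasible in tier 1): TC = 2,680×$151.00 + (2,680/148.1)×173 + (148.1/2)×0.28×$151.00 = $410,941.42.
EOQ at $148.70 = 149.2 < 860, so use break Q=860: TC = 2,680×$148.70 + (2,680/860.0)×173 + (860.0/2)×0.28×$148.70 = $416,958.60.
EOQ at $148.00 = 149.6 < 4000, so use break Q=4000: TC = 2,680×$148.00 + (2,680/4000.0)×173 + (4000.0/2)×0.28×$148.00 = $479,635.91.
Lowest total cost among the candidates is at Q = 148.1.

TC* ≈ $410,941.42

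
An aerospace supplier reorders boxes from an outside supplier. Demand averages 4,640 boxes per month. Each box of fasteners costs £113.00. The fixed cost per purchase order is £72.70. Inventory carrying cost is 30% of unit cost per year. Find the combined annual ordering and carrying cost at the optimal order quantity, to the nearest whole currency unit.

Annual demand D = 4,640 × 12 = 55,680.
Holding cost H = 0.30 × £113.00 = £33.9000 per unit per year.
Q* = √(2DS/H) = √(2 × 55,680 × 72.7 / 33.9) ≈ 488.69.
At the optimum the two cost components are equal, so total cost = 2·(Q*/2)H = Q*·H.
Minimum total = √(2DSH) = √(2 × 55,680 × 72.7 × 33.9) ≈ 16566.534.

TC* ≈ £16,567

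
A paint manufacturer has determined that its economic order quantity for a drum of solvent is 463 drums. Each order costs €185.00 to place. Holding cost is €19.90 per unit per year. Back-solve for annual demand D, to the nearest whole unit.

Squaring Q* = √(2DS/H) gives Q*² = 2DS/H.
From Q* = √(2DS/H): D = Q*²H / (2S) = 463² × 19.9 / (2 × 185) = 11529.576.

D ≈ 11,530 drums per year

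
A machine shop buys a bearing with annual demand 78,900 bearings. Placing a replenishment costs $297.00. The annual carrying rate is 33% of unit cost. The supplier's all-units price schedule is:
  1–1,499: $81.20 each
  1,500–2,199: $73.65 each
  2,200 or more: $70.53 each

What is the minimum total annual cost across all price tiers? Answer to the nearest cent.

Holding cost per unit per year at price C is H = 0.33·C.
For each price level, check whether its EOQ is feasible; otherwise the best quantity at that price is the breakpoint.
EOQ at $81.20 = 1322.5 (feasible in tier 1): TC = 78,900×$81.20 + (78,900/1322.5)×297 + (1322.5/2)×0.33×$81.20 = $6,442,117.80.
EOQ at $73.65 = 1388.6 < 1500, so use break Q=1500: TC = 78,900×$73.65 + (78,900/1500.0)×297 + (1500.0/2)×0.33×$73.65 = $5,844,835.58.
EOQ at $70.53 = 1419.0 < 2200, so use break Q=2200: TC = 78,900×$70.53 + (78,900/2200.0)×297 + (2200.0/2)×0.33×$70.53 = $5,601,070.89.
Lowest total cost among the candidates is at Q = 2200.0.

TC* ≈ $5,601,070.89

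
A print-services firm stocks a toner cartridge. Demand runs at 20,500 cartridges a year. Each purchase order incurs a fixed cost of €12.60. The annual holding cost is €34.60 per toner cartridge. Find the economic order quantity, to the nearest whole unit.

EOQ = √(2DS / H) = √(2 × 20,500 × 12.6 / 34.6).
= √(516,600 / 34.6) = √14,930.6358 ≈ 122.191.

Q* ≈ 122 cartridges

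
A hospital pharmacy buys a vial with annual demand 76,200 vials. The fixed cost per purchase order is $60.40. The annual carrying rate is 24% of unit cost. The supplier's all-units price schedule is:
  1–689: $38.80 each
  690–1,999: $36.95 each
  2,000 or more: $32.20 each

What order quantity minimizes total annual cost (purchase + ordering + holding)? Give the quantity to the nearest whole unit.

Holding cost per unit per year at price C is H = 0.24·C.
For each price level, check whether its EOQ is feasible; otherwise the best quantity at that price is the breakpoint.
Tier 1 ($38.80): EOQ = 994.2 exceeds tier's upper bound 689, so this tier is dominated.
EOQ at $36.95 = 1018.8 (feasible in tier 2): TC = 76,200×$36.95 + (76,200/1018.8)×60.4 + (1018.8/2)×0.24×$36.95 = $2,824,624.91.
EOQ at $32.20 = 1091.4 < 2000, so use break Q=2000: TC = 76,200×$32.20 + (76,200/2000.0)×60.4 + (2000.0/2)×0.24×$32.20 = $2,463,669.24.
Lowest total cost is $2,463,669.24 at Q = 2000.0.

Q* ≈ 2,000 vials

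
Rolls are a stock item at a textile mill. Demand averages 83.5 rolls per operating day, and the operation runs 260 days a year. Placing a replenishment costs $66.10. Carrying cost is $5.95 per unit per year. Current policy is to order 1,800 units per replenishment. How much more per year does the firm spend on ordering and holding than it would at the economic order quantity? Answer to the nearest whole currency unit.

Annual demand D = 83.5 × 260 = 21,710.
EOQ = √(2DS/H) = √(2 × 21,710 × 66.1 / 5.95) ≈ 694.52.
Cost at Q* = (D/Q*)S + (Q*/2)H = √(2DSH) ≈ $4,132.42.
Cost at Q = 1,800: (21,710/1,800)×66.1 + (1,800/2)×5.95 = $797.24 + $5,355.00 = $6,152.24.
Excess = $6,152.24 − $4,132.42 = $2,019.82.

Extra cost ≈ $2,020 per year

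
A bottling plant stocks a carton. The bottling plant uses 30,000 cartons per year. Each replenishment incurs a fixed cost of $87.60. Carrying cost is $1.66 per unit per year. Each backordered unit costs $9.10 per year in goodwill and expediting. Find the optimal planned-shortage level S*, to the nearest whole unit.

S* ≈ 299 cartons

With planned backorders, Q* = √(2DS/H) · √((H+B)/B).
√(2DS/H) = √(2 × 30,000 × 87.6 / 1.66) = 1779.400.
√((H+B)/B) = √((1.66+9.1)/9.1) = 1.0874.
Q* ≈ 1934.902.
S* = Q* · H/(H+B) = 1934.902 × 1.66/10.76 ≈ 298.507.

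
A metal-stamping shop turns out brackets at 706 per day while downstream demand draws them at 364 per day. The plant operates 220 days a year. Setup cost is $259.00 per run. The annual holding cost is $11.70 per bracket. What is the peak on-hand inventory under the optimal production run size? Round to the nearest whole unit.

I_max ≈ 1,311 brackets

Annual demand D = 364 × 220 = 80,080.
Production build-up factor (1 − d/p) = 1 − 364/706 = 0.4844.
Q* = √(2DS / (H(1 − d/p))) = √(2 × 80,080 × 259 / (11.7 × 0.4844)).
= √(41,481,440 / 5.6677) ≈ 2705.349.
Maximum inventory = Q*(1 − d/p) = 2705.349 × 0.4844 ≈ 1310.523.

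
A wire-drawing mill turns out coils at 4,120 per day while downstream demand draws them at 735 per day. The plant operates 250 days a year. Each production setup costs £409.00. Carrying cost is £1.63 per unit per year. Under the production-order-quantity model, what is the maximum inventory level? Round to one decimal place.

I_max ≈ 8,704.2 coils

Annual demand D = 735 × 250 = 183,750.
Production build-up factor (1 − d/p) = 1 − 735/4,120 = 0.8216.
Q* = √(2DS / (H(1 − d/p))) = √(2 × 183,750 × 409 / (1.63 × 0.8216)).
= √(150,307,500 / 1.3392) ≈ 10594.142.
Maximum inventory = Q*(1 − d/p) = 10594.142 × 0.8216 ≈ 8704.168.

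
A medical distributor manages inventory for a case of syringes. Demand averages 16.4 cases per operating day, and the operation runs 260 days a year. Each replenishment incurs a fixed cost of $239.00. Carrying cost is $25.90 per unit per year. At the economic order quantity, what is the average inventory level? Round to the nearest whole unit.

Average inventory ≈ 140 cases

Annual demand D = 16.4 × 260 = 4,264.
Q* = √(2DS/H) = √(2 × 4,264 × 239 / 25.9) ≈ 280.53.
Average inventory = Q*/2 ≈ 280.53 / 2 = 140.263.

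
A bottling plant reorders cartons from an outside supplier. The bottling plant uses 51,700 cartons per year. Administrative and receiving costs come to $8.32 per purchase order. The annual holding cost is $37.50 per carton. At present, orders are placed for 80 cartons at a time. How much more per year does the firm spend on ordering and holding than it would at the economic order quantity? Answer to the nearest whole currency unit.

Extra cost ≈ $1,197 per year

EOQ = √(2DS/H) = √(2 × 51,700 × 8.32 / 37.5) ≈ 151.46.
Cost at Q* = (D/Q*)S + (Q*/2)H = √(2DSH) ≈ $5,679.86.
Cost at Q = 80: (51,700/80)×8.32 + (80/2)×37.5 = $5,376.80 + $1,500.00 = $6,876.80.
Excess = $6,876.80 − $5,679.86 = $1,196.94.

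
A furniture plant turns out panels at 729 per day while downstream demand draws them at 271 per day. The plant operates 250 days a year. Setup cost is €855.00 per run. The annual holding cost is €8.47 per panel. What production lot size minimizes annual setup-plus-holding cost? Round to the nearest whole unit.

Annual demand D = 271 × 250 = 67,750.
Production build-up factor (1 − d/p) = 1 − 271/729 = 0.6283.
Q* = √(2DS / (H(1 − d/p))) = √(2 × 67,750 × 855 / (8.47 × 0.6283)).
= √(115,852,500 / 5.3213) ≈ 4665.971.

Q* ≈ 4,666 panels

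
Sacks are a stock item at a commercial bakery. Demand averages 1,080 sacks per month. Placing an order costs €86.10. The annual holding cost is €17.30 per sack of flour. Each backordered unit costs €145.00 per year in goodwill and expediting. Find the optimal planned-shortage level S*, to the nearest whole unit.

S* ≈ 41 sacks

Annual demand D = 1,080 × 12 = 12,960.
With planned backorders, Q* = √(2DS/H) · √((H+B)/B).
√(2DS/H) = √(2 × 12,960 × 86.1 / 17.3) = 359.167.
√((H+B)/B) = √((17.3+145)/145) = 1.0580.
Q* ≈ 379.989.
S* = Q* · H/(H+B) = 379.989 × 17.3/162.3 ≈ 40.504.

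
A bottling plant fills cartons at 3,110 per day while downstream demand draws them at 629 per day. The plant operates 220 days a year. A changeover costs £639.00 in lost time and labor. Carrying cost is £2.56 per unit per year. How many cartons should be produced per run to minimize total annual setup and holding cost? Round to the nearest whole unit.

Q* ≈ 9,306 cartons

Annual demand D = 629 × 220 = 138,380.
Production build-up factor (1 − d/p) = 1 − 629/3,110 = 0.7977.
Q* = √(2DS / (H(1 − d/p))) = √(2 × 138,380 × 639 / (2.56 × 0.7977)).
= √(176,849,640 / 2.0422) ≈ 9305.697.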